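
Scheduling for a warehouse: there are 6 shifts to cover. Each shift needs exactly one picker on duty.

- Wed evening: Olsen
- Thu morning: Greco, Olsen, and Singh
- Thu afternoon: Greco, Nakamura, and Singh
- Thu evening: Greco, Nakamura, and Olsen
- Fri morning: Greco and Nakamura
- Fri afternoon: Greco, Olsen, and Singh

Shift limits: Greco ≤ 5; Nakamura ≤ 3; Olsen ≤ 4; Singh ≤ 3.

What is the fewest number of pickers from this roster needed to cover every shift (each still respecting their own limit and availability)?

2

6 slots to fill and no one can take more than 5, so at least ⌈6/5⌉ = 2 pickers are needed.
Greco and Olsen alone can cover everything: Wed evening→Olsen, Thu morning→Greco, Thu afternoon→Greco, Thu evening→Greco, Fri morning→Greco, Fri afternoon→Greco.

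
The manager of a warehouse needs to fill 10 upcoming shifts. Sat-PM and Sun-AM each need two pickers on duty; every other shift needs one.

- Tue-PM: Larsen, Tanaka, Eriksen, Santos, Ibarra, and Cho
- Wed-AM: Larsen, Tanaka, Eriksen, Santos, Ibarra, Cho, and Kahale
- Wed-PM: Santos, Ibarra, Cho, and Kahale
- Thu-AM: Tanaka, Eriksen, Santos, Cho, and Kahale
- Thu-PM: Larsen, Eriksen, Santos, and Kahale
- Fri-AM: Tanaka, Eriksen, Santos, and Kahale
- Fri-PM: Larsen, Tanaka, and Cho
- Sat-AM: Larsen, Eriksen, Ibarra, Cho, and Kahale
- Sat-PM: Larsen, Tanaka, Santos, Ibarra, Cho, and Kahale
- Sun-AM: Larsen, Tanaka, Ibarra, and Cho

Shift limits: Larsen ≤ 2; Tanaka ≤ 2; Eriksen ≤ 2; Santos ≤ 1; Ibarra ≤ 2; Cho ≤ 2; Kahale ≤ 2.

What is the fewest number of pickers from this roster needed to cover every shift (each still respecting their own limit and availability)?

12 slots to fill and no one can take more than 2, so at least ⌈12/2⌉ = 6 pickers are needed.
Larsen, Tanaka, Eriksen, Ibarra, Cho, and Kahale alone can cover everything: Tue-PM→Eriksen, Wed-AM→Kahale, Wed-PM→Ibarra, Thu-AM→Tanaka, Thu-PM→Larsen, Fri-AM→Tanaka, Fri-PM→Larsen, Sat-AM→Eriksen, Sat-PM→Cho+Kahale, Sun-AM→Ibarra+Cho.

6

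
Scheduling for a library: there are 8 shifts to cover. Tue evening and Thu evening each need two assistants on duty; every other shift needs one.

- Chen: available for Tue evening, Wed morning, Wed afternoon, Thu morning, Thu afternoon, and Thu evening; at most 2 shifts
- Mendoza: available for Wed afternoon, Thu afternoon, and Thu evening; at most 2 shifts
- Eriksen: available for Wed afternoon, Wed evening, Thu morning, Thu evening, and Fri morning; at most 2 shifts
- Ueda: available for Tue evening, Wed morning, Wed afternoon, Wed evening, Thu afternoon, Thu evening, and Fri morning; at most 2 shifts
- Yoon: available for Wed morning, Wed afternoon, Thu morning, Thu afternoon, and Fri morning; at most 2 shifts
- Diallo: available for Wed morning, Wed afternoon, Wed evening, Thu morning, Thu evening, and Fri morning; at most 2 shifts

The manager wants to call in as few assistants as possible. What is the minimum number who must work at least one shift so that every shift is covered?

10 slots to fill and no one can take more than 2, so at least ⌈10/2⌉ = 5 assistants are needed.
Chen, Mendoza, Eriksen, Ueda, and Yoon alone can cover everything: Tue evening→Chen+Ueda, Wed morning→Chen, Wed afternoon→Yoon, Wed evening→Eriksen, Thu morning→Eriksen, Thu afternoon→Mendoza, Thu evening→Mendoza+Ueda, Fri morning→Yoon.

5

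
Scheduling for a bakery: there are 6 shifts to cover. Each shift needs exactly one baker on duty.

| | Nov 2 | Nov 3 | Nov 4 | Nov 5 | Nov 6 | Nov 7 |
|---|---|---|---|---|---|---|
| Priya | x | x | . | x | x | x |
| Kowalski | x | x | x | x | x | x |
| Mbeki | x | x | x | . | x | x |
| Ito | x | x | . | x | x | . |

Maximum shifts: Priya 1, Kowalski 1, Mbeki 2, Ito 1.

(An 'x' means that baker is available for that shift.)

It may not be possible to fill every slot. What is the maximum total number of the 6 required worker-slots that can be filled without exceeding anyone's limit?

5

Total capacity across all bakers is 1+1+2+1 = 5, and 6 slots are needed, so at most 5 can be filled.
An assignment achieving 5: Nov 2→Mbeki, Nov 3→Ito, Nov 4→Kowalski, Nov 5→Priya, Nov 7→Mbeki.
Loads: Priya 1/1, Kowalski 1/1, Mbeki 2/2, Ito 1/1.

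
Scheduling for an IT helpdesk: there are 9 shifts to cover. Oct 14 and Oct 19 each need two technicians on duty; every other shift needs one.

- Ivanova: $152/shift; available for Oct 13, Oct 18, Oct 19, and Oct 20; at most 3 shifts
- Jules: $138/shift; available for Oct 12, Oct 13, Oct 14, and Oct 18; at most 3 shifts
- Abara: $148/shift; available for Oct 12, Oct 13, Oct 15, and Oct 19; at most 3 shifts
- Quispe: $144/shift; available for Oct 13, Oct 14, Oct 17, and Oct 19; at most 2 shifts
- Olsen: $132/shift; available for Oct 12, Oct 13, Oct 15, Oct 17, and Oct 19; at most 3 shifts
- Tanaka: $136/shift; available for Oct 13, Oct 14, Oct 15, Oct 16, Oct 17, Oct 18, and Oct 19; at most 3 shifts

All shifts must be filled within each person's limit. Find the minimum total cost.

Oct 16 can only be covered by Tanaka, so that assignment is forced.
Oct 20 can only be covered by Ivanova, so that assignment is forced.
Picking the cheapest available technician for each shift independently would cost $1494, but that ignores the shift limits.
An optimal schedule: Oct 12→Olsen, Oct 13→Jules, Oct 14→Tanaka+Jules, Oct 15→Olsen, Oct 16→Tanaka, Oct 17→Olsen, Oct 18→Jules, Oct 19→Tanaka+Quispe, Oct 20→Ivanova.
Total: 132 + 138 + 136 + 138 + 132 + 136 + 132 + 138 + 136 + 144 + 152 = $1514.

$1514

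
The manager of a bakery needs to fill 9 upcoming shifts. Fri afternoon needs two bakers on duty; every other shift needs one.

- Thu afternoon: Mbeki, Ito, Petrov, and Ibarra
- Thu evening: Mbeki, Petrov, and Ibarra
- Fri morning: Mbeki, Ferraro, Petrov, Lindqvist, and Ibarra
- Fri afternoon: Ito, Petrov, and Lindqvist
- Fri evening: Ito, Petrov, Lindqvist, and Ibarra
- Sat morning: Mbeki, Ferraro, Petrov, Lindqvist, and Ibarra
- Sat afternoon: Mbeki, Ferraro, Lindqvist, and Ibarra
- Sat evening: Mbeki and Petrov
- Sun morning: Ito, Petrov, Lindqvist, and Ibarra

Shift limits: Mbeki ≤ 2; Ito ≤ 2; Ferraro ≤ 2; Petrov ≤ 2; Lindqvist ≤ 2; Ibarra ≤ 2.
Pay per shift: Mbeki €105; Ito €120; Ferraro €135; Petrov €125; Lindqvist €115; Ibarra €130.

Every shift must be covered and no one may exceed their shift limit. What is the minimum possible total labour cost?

Picking the cheapest available baker for each shift independently would cost €1095, but that ignores the shift limits.
An optimal schedule: Thu afternoon→Ito, Thu evening→Mbeki, Fri morning→Petrov, Fri afternoon→Lindqvist+Ito, Fri evening→Lindqvist, Sat morning→Ibarra, Sat afternoon→Ibarra, Sat evening→Mbeki, Sun morning→Petrov.
Total: 120 + 105 + 125 + 115 + 120 + 115 + 130 + 130 + 105 + 125 = €1190.

€1190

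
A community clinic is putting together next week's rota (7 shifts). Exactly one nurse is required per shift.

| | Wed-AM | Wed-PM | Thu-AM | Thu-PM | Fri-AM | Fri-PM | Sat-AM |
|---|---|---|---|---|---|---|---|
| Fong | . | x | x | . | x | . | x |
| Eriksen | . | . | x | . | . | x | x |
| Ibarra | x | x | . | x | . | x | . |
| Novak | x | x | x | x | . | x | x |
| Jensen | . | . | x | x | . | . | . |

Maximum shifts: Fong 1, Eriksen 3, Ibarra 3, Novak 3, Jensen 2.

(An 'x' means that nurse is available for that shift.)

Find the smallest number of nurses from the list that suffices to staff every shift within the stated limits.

3

7 slots to fill and no one can take more than 3, so at least ⌈7/3⌉ = 3 nurses are needed.
Fong, Eriksen, and Ibarra alone can cover everything: Wed-AM→Ibarra, Wed-PM→Ibarra, Thu-AM→Eriksen, Thu-PM→Ibarra, Fri-AM→Fong, Fri-PM→Eriksen, Sat-AM→Eriksen.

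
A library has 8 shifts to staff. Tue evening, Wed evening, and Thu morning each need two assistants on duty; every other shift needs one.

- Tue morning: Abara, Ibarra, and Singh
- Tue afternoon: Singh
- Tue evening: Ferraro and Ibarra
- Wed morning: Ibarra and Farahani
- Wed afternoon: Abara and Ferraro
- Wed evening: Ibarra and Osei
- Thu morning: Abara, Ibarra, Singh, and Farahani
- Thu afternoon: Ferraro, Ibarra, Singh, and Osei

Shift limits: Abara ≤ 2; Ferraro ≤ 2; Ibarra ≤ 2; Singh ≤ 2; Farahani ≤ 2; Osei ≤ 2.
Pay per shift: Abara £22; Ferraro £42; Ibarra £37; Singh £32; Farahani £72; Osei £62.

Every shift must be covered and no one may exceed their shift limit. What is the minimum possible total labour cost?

£462

Tue afternoon can only be covered by Singh, so that assignment is forced.
Tue evening can only be covered by Ferraro and Ibarra, so that assignment is forced.
Wed evening can only be covered by Ibarra and Osei, so that assignment is forced.
Picking the cheapest available assistant for each shift independently would cost £377, but that ignores the shift limits.
An optimal schedule: Tue morning→Abara, Tue afternoon→Singh, Tue evening→Ibarra+Ferraro, Wed morning→Farahani, Wed afternoon→Ferraro, Wed evening→Ibarra+Osei, Thu morning→Abara+Singh, Thu afternoon→Osei.
Total: 22 + 32 + 37 + 42 + 72 + 42 + 37 + 62 + 22 + 32 + 62 = £462.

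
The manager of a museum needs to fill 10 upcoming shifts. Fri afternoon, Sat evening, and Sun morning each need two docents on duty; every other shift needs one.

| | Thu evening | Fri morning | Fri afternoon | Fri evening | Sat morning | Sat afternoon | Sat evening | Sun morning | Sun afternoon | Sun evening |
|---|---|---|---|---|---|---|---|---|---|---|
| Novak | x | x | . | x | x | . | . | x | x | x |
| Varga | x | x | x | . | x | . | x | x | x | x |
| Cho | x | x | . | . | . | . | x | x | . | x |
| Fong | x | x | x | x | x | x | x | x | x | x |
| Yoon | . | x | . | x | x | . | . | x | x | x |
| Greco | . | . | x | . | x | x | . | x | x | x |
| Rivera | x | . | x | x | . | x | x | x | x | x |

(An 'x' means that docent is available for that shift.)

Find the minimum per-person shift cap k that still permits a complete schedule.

With 7 docents and 13 worker-slots to fill, someone must work at least ⌈13/7⌉ = 2 shifts, so k ≥ 2.
k = 2 works: Thu evening→Novak, Fri morning→Varga, Fri afternoon→Fong+Greco, Fri evening→Novak, Sat morning→Varga, Sat afternoon→Fong, Sat evening→Cho+Rivera, Sun morning→Yoon+Greco, Sun afternoon→Yoon, Sun evening→Cho.
Loads: Novak 2, Varga 2, Cho 2, Fong 2, Yoon 2, Greco 2, Rivera 1 — all ≤ 2.

2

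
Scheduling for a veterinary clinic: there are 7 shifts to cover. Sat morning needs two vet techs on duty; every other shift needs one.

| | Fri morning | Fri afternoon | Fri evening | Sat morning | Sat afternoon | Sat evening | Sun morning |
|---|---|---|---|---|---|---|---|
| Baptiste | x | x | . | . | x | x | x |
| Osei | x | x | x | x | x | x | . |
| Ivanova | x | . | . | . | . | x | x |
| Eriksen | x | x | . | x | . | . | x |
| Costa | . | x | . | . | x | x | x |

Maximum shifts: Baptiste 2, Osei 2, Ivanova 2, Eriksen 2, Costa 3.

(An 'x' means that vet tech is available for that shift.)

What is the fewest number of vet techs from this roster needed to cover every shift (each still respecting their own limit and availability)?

4

8 slots to fill and no one can take more than 3, so at least ⌈8/3⌉ = 3 vet techs are needed.
Any 3 vet techs together have capacity at most 3+2+2 = 7 < 8 slots, so 3 can never suffice.
Baptiste, Osei, Ivanova, and Eriksen alone can cover everything: Fri morning→Eriksen, Fri afternoon→Baptiste, Fri evening→Osei, Sat morning→Osei+Eriksen, Sat afternoon→Baptiste, Sat evening→Ivanova, Sun morning→Ivanova.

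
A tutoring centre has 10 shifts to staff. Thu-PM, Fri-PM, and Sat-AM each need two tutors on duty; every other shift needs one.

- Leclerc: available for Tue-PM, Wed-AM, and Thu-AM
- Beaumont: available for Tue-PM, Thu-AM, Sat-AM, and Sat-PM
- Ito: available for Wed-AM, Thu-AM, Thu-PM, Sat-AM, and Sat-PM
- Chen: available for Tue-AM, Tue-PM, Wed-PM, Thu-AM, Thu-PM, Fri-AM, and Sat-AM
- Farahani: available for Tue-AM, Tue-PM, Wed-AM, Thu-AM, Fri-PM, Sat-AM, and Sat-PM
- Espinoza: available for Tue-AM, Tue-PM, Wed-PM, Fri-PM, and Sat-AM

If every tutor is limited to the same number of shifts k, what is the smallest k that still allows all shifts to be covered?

With 6 tutors and 13 worker-slots to fill, someone must work at least ⌈13/6⌉ = 3 shifts, so k ≥ 3.
k = 3 works: Tue-AM→Farahani, Tue-PM→Leclerc, Wed-AM→Leclerc, Wed-PM→Chen, Thu-AM→Leclerc, Thu-PM→Ito+Chen, Fri-AM→Chen, Fri-PM→Farahani+Espinoza, Sat-AM→Beaumont+Ito, Sat-PM→Beaumont.
Loads: Leclerc 3, Beaumont 2, Ito 2, Chen 3, Farahani 2, Espinoza 1 — all ≤ 3.

3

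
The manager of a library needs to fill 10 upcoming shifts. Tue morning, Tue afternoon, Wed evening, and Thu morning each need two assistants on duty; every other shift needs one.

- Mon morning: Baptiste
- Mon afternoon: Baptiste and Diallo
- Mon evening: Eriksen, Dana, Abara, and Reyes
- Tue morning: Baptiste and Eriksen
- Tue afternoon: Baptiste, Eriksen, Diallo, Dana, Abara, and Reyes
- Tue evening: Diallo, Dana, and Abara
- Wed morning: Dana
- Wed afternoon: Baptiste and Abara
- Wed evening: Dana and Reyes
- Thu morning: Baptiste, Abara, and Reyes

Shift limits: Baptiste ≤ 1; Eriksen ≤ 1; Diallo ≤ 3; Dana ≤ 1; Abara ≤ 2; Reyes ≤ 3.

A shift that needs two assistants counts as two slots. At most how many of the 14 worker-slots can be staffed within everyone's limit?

Total capacity across all assistants is 1+1+3+1+2+3 = 11, and 14 slots are needed, so at most 11 can be filled.
An assignment achieving 11: Mon morning→Baptiste, Mon afternoon→Diallo, Mon evening→Reyes, Tue morning→Eriksen, Tue afternoon→Diallo, Tue evening→Diallo, Wed morning→Dana, Wed afternoon→Abara, Wed evening→Reyes, Thu morning→Abara+Reyes.
Loads: Baptiste 1/1, Eriksen 1/1, Diallo 3/3, Dana 1/1, Abara 2/2, Reyes 3/3.

11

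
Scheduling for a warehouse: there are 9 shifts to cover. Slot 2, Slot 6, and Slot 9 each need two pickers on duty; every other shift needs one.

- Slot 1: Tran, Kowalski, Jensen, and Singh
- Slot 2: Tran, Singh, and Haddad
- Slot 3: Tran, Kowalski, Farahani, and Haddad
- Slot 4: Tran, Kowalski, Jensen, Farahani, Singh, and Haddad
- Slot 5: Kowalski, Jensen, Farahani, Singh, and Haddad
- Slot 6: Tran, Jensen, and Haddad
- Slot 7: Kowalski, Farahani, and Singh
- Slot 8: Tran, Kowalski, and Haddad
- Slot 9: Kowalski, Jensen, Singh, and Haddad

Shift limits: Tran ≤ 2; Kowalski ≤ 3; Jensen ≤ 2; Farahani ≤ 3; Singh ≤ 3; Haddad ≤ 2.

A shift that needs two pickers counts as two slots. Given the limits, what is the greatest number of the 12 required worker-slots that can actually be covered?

Total capacity across all pickers is 2+3+2+3+3+2 = 15, and 12 slots are needed, so at most 12 can be filled.
An assignment achieving 12: Slot 1→Kowalski, Slot 2→Tran+Singh, Slot 3→Farahani, Slot 4→Farahani, Slot 5→Farahani, Slot 6→Tran+Jensen, Slot 7→Kowalski, Slot 8→Kowalski, Slot 9→Jensen+Singh.
Loads: Tran 2/2, Kowalski 3/3, Jensen 2/2, Farahani 3/3, Singh 2/3, Haddad 0/2.

12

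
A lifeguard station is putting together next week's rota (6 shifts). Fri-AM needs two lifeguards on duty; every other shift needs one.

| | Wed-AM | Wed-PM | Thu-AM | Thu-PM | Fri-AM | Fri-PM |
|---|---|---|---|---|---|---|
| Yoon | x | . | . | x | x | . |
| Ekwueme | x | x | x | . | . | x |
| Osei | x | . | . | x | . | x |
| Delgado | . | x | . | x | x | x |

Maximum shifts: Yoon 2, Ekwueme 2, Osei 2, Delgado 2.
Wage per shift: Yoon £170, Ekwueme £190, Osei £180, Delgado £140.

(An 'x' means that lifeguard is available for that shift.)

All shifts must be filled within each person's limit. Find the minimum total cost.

£1170

Thu-AM can only be covered by Ekwueme, so that assignment is forced.
Fri-AM can only be covered by Yoon and Delgado, so that assignment is forced.
Picking the cheapest available lifeguard for each shift independently would cost £1090, but that ignores the shift limits.
An optimal schedule: Wed-AM→Yoon, Wed-PM→Delgado, Thu-AM→Ekwueme, Thu-PM→Osei, Fri-AM→Delgado+Yoon, Fri-PM→Osei.
Total: 170 + 140 + 190 + 180 + 140 + 170 + 180 = £1170.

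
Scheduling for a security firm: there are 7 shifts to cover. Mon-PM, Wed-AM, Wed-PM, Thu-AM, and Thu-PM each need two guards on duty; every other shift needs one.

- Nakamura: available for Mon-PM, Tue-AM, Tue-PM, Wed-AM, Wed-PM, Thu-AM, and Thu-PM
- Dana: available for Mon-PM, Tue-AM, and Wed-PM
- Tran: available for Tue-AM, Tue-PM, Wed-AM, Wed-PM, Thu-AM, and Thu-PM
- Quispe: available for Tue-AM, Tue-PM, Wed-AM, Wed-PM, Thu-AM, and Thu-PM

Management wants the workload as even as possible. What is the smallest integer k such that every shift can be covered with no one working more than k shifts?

With 4 guards and 12 worker-slots to fill, someone must work at least ⌈12/4⌉ = 3 shifts, so k ≥ 3.
k = 3 works: Mon-PM→Nakamura+Dana, Tue-AM→Dana, Tue-PM→Nakamura, Wed-AM→Nakamura+Tran, Wed-PM→Dana+Quispe, Thu-AM→Tran+Quispe, Thu-PM→Tran+Quispe.
Loads: Nakamura 3, Dana 3, Tran 3, Quispe 3 — all ≤ 3.

3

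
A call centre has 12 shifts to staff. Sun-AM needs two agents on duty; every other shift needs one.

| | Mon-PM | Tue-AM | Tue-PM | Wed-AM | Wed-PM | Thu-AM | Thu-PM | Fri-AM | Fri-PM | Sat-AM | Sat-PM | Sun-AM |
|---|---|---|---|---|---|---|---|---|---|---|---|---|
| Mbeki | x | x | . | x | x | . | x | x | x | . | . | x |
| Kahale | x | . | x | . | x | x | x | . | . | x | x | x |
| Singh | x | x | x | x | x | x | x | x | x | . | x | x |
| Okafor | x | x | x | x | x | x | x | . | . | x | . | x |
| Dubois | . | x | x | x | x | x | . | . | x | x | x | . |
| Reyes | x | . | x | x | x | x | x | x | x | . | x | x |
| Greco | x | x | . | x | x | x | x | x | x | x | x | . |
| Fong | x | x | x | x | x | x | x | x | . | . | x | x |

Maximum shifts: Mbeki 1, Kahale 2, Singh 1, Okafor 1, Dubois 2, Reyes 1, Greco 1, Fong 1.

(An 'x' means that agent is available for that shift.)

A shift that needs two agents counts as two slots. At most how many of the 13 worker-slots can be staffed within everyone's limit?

Total capacity across all agents is 1+2+1+1+2+1+1+1 = 10, and 13 slots are needed, so at most 10 can be filled.
An assignment achieving 10: Mon-PM→Greco, Tue-AM→Okafor, Tue-PM→Kahale, Wed-AM→Dubois, Fri-AM→Mbeki, Fri-PM→Singh, Sat-AM→Kahale, Sat-PM→Dubois, Sun-AM→Reyes+Fong.
Loads: Mbeki 1/1, Kahale 2/2, Singh 1/1, Okafor 1/1, Dubois 2/2, Reyes 1/1, Greco 1/1, Fong 1/1.

10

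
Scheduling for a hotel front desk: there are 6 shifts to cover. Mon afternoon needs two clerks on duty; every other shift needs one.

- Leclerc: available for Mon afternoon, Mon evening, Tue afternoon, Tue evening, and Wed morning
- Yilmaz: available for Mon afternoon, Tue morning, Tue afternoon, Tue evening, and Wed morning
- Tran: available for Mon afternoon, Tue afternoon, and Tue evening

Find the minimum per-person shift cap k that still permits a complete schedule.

3

With 3 clerks and 7 worker-slots to fill, someone must work at least ⌈7/3⌉ = 3 shifts, so k ≥ 3.
k = 3 works: Mon afternoon→Leclerc+Yilmaz, Mon evening→Leclerc, Tue morning→Yilmaz, Tue afternoon→Yilmaz, Tue evening→Tran, Wed morning→Leclerc.
Loads: Leclerc 3, Yilmaz 3, Tran 1 — all ≤ 3.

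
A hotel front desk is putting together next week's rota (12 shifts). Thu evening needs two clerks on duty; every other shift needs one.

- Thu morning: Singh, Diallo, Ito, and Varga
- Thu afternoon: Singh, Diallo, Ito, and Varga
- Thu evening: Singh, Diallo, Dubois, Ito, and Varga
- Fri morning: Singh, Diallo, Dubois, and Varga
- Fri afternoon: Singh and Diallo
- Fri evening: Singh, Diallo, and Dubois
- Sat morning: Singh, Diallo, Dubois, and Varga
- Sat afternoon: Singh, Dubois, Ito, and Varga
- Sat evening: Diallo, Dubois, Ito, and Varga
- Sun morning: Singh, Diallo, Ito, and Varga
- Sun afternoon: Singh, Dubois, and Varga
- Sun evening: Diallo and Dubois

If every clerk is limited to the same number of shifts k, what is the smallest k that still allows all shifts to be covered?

With 5 clerks and 13 worker-slots to fill, someone must work at least ⌈13/5⌉ = 3 shifts, so k ≥ 3.
k = 3 works: Thu morning→Diallo, Thu afternoon→Diallo, Thu evening→Ito+Varga, Fri morning→Dubois, Fri afternoon→Singh, Fri evening→Singh, Sat morning→Dubois, Sat afternoon→Dubois, Sat evening→Ito, Sun morning→Ito, Sun afternoon→Singh, Sun evening→Diallo.
Loads: Singh 3, Diallo 3, Dubois 3, Ito 3, Varga 1 — all ≤ 3.

3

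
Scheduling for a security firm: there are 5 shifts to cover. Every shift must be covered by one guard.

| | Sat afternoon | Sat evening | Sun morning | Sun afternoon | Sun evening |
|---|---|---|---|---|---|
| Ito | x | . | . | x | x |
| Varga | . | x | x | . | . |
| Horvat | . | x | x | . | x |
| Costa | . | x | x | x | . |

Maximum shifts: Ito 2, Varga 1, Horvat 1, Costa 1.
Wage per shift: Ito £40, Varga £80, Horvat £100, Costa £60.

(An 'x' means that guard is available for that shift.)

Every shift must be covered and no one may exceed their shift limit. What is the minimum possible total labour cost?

£320

Sat afternoon can only be covered by Ito, so that assignment is forced.
Picking the cheapest available guard for each shift independently would cost £240, but that ignores the shift limits.
An optimal schedule: Sat afternoon→Ito, Sat evening→Varga, Sun morning→Costa, Sun afternoon→Ito, Sun evening→Horvat.
Total: 40 + 80 + 60 + 40 + 100 = £320.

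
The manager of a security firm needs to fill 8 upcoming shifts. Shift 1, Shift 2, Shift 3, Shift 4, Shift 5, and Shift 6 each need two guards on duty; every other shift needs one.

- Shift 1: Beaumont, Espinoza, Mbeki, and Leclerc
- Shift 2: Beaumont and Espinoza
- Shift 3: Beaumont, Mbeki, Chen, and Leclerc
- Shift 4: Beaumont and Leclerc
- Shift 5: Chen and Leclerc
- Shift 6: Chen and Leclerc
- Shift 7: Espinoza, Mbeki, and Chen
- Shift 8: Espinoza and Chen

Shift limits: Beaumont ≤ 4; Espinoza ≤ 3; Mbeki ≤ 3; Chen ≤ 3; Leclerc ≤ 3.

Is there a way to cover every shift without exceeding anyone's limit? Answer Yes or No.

Yes

Shift 2 can only be covered by Beaumont and Espinoza, so that assignment is forced.
Shift 4 can only be covered by Beaumont and Leclerc, so that assignment is forced.
Shift 5 can only be covered by Chen and Leclerc, so that assignment is forced.
One valid schedule: Shift 1→Beaumont+Mbeki, Shift 2→Beaumont+Espinoza, Shift 3→Beaumont+Mbeki, Shift 4→Beaumont+Leclerc, Shift 5→Chen+Leclerc, Shift 6→Chen+Leclerc, Shift 7→Espinoza, Shift 8→Espinoza.
Loads: Beaumont 4/4, Espinoza 3/3, Mbeki 2/3, Chen 2/3, Leclerc 3/3 — all within limits.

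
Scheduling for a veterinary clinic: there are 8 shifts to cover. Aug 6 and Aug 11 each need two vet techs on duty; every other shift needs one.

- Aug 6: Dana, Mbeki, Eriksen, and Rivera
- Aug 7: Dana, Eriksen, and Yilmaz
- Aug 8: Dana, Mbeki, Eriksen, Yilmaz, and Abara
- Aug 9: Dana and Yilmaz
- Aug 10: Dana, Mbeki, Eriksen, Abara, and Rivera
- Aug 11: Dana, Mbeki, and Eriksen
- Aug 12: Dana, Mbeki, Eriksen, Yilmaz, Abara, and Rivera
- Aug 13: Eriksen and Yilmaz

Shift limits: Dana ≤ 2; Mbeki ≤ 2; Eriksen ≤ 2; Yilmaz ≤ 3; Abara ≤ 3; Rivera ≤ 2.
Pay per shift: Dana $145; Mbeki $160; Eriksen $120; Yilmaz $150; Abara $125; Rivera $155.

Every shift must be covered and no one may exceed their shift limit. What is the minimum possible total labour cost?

$1355

Picking the cheapest available vet tech for each shift independently would cost $1275, but that ignores the shift limits.
An optimal schedule: Aug 6→Eriksen+Dana, Aug 7→Yilmaz, Aug 8→Abara, Aug 9→Yilmaz, Aug 10→Abara, Aug 11→Eriksen+Dana, Aug 12→Abara, Aug 13→Yilmaz.
Total: 120 + 145 + 150 + 125 + 150 + 125 + 120 + 145 + 125 + 150 = $1355.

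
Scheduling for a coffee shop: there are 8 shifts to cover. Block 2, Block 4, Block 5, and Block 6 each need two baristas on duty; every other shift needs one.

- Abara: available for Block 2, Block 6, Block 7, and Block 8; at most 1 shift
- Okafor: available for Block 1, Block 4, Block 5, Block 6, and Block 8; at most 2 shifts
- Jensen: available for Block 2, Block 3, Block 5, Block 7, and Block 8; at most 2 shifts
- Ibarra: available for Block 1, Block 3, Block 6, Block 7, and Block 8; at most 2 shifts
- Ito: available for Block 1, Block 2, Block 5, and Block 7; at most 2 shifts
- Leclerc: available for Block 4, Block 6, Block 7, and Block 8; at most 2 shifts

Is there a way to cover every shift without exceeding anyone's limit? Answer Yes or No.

No

Total capacity is 1+2+2+2+2+2 = 11 but 12 worker-slots are needed — infeasible.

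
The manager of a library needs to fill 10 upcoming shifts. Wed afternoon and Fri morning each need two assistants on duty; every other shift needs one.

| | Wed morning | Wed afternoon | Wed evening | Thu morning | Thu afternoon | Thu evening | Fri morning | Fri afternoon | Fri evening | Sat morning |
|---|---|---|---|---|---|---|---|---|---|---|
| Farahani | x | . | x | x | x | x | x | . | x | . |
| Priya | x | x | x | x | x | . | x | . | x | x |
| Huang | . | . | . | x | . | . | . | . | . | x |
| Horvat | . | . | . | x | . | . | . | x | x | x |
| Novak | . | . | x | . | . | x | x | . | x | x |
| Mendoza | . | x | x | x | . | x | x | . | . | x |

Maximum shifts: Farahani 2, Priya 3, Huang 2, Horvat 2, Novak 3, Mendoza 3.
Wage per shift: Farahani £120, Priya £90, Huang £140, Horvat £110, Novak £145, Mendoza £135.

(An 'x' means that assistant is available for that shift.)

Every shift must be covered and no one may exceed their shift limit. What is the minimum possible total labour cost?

£1415

Wed afternoon can only be covered by Priya and Mendoza, so that assignment is forced.
Fri afternoon can only be covered by Horvat, so that assignment is forced.
Picking the cheapest available assistant for each shift independently would cost £1205, but that ignores the shift limits.
An optimal schedule: Wed morning→Priya, Wed afternoon→Priya+Mendoza, Wed evening→Mendoza, Thu morning→Huang, Thu afternoon→Priya, Thu evening→Farahani, Fri morning→Farahani+Mendoza, Fri afternoon→Horvat, Fri evening→Horvat, Sat morning→Huang.
Total: 90 + 90 + 135 + 135 + 140 + 90 + 120 + 120 + 135 + 110 + 110 + 140 = £1415.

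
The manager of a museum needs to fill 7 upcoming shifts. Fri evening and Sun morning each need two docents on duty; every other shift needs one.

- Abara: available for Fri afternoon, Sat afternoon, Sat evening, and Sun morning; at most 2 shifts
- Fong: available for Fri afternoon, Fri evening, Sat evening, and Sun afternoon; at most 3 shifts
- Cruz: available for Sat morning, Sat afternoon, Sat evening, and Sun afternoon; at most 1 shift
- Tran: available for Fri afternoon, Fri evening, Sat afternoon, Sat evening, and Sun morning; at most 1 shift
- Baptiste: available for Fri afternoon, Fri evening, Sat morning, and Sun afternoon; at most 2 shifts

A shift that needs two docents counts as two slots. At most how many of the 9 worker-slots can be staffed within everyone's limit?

Total capacity across all docents is 2+3+1+1+2 = 9, and 9 slots are needed, so at most 9 can be filled.
An assignment achieving 9: Fri afternoon→Baptiste, Fri evening→Fong+Baptiste, Sat morning→Cruz, Sat afternoon→Abara, Sat evening→Fong, Sun morning→Abara+Tran, Sun afternoon→Fong.
Loads: Abara 2/2, Fong 3/3, Cruz 1/1, Tran 1/1, Baptiste 2/2.

9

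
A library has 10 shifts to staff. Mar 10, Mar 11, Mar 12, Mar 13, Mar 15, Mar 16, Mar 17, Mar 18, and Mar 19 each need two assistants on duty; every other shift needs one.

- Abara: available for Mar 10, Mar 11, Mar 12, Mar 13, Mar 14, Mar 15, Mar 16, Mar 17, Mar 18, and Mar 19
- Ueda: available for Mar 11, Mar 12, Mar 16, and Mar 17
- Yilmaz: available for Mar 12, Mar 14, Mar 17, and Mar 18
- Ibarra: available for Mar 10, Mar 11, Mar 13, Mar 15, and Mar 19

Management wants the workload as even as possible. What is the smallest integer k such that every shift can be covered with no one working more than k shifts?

With 4 assistants and 19 worker-slots to fill, someone must work at least ⌈19/4⌉ = 5 shifts, so k ≥ 5.
k = 5 is infeasible (exhaustive check).
k = 6 works: Mar 10→Abara+Ibarra, Mar 11→Ueda+Ibarra, Mar 12→Ueda+Yilmaz, Mar 13→Abara+Ibarra, Mar 14→Yilmaz, Mar 15→Abara+Ibarra, Mar 16→Abara+Ueda, Mar 17→Ueda+Yilmaz, Mar 18→Abara+Yilmaz, Mar 19→Abara+Ibarra.
Loads: Abara 6, Ueda 4, Yilmaz 4, Ibarra 5 — all ≤ 6.

6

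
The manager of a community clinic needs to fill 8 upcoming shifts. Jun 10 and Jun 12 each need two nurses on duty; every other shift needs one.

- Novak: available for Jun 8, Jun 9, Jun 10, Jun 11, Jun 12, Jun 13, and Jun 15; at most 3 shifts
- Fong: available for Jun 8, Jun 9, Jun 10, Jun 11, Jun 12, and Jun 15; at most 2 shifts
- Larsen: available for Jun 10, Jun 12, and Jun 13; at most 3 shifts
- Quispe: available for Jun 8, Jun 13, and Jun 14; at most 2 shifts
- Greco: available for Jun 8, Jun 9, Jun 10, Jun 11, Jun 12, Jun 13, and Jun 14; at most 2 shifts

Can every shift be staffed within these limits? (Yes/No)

Yes

One valid schedule: Jun 8→Fong, Jun 9→Novak, Jun 10→Fong+Larsen, Jun 11→Novak, Jun 12→Larsen+Greco, Jun 13→Larsen, Jun 14→Quispe, Jun 15→Novak.
Loads: Novak 3/3, Fong 2/2, Larsen 3/3, Quispe 1/2, Greco 1/2 — all within limits.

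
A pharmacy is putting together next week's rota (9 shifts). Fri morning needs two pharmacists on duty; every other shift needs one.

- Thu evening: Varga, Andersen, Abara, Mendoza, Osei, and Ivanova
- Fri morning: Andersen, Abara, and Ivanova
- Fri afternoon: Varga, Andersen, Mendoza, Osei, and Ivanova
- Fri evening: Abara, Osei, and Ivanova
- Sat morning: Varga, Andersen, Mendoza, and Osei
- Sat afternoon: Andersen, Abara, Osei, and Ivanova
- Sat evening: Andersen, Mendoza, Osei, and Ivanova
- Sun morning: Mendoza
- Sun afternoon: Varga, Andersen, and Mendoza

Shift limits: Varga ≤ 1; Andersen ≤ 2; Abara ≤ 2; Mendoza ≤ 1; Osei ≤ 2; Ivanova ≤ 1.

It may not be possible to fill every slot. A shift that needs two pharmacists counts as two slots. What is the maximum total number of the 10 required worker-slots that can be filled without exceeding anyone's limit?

Total capacity across all pharmacists is 1+2+2+1+2+1 = 9, and 10 slots are needed, so at most 9 can be filled.
An assignment achieving 9: Fri morning→Andersen+Abara, Fri afternoon→Ivanova, Fri evening→Abara, Sat morning→Andersen, Sat afternoon→Osei, Sat evening→Osei, Sun morning→Mendoza, Sun afternoon→Varga.
Loads: Varga 1/1, Andersen 2/2, Abara 2/2, Mendoza 1/1, Osei 2/2, Ivanova 1/1.

9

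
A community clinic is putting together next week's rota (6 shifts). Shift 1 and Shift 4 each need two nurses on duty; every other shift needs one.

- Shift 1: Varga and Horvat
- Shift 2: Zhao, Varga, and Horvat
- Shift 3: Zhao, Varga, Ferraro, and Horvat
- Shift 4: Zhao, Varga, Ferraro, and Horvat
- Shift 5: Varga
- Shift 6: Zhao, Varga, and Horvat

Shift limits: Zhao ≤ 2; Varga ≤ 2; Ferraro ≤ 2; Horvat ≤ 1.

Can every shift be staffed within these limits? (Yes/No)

Shifts {Shift 1, Shift 2, Shift 4, Shift 5, Shift 6} need 7 worker-slots in total, but the nurses available for any of those shifts (Zhao, Varga, Ferraro, and Horvat) can supply at most 6 among them. So no valid schedule exists.

No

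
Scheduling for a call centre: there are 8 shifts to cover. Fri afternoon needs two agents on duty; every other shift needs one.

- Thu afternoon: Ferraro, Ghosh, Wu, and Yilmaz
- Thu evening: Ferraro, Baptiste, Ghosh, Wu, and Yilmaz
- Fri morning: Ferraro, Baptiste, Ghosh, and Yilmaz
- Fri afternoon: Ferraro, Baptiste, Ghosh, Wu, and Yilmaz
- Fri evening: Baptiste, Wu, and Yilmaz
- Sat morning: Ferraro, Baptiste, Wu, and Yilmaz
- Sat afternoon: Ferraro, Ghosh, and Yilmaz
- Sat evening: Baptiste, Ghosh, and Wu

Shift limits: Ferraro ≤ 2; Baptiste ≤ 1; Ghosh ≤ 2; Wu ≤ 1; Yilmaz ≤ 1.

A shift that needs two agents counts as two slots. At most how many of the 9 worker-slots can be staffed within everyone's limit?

Total capacity across all agents is 2+1+2+1+1 = 7, and 9 slots are needed, so at most 7 can be filled.
An assignment achieving 7: Thu afternoon→Ferraro, Thu evening→Yilmaz, Fri morning→Ghosh, Fri evening→Baptiste, Sat morning→Wu, Sat afternoon→Ferraro, Sat evening→Ghosh.
Loads: Ferraro 2/2, Baptiste 1/1, Ghosh 2/2, Wu 1/1, Yilmaz 1/1.

7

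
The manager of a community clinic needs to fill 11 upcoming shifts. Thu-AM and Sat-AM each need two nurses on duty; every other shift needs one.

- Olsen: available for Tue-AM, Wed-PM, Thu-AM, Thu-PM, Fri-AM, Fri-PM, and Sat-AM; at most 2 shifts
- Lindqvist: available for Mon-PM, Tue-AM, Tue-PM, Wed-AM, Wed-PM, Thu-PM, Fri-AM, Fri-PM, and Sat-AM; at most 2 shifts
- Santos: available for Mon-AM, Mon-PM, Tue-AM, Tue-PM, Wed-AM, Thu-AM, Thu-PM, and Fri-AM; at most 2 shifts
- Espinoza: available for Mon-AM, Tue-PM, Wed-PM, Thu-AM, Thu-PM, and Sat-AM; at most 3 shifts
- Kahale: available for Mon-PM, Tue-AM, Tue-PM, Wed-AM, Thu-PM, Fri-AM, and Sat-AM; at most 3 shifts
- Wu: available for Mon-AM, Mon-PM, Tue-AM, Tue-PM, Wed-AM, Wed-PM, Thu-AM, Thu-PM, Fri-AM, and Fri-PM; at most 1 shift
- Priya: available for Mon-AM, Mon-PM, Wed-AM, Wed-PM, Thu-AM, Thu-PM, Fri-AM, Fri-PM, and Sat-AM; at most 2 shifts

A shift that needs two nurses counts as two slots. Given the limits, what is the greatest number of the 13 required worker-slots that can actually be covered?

13

Total capacity across all nurses is 2+2+2+3+3+1+2 = 15, and 13 slots are needed, so at most 13 can be filled.
An assignment achieving 13: Mon-AM→Santos, Mon-PM→Lindqvist, Tue-AM→Olsen, Tue-PM→Lindqvist, Wed-AM→Santos, Wed-PM→Espinoza, Thu-AM→Espinoza+Wu, Thu-PM→Kahale, Fri-AM→Kahale, Fri-PM→Olsen, Sat-AM→Espinoza+Kahale.
Loads: Olsen 2/2, Lindqvist 2/2, Santos 2/2, Espinoza 3/3, Kahale 3/3, Wu 1/1, Priya 0/2.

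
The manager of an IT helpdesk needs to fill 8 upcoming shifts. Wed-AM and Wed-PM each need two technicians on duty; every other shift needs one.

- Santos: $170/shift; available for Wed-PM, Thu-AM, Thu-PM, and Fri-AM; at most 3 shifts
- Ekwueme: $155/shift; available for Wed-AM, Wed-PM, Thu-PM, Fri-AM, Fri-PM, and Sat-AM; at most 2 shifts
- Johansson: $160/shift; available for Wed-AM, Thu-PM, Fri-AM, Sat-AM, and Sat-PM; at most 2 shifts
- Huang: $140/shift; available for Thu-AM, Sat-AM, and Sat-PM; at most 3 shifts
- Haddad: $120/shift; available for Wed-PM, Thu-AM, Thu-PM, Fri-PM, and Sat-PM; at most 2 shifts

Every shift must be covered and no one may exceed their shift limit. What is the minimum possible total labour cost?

$1460

Wed-AM can only be covered by Ekwueme and Johansson, so that assignment is forced.
Picking the cheapest available technician for each shift independently would cost $1365, but that ignores the shift limits.
An optimal schedule: Wed-AM→Ekwueme+Johansson, Wed-PM→Haddad+Ekwueme, Thu-AM→Huang, Thu-PM→Santos, Fri-AM→Johansson, Fri-PM→Haddad, Sat-AM→Huang, Sat-PM→Huang.
Total: 155 + 160 + 120 + 155 + 140 + 170 + 160 + 120 + 140 + 140 = $1460.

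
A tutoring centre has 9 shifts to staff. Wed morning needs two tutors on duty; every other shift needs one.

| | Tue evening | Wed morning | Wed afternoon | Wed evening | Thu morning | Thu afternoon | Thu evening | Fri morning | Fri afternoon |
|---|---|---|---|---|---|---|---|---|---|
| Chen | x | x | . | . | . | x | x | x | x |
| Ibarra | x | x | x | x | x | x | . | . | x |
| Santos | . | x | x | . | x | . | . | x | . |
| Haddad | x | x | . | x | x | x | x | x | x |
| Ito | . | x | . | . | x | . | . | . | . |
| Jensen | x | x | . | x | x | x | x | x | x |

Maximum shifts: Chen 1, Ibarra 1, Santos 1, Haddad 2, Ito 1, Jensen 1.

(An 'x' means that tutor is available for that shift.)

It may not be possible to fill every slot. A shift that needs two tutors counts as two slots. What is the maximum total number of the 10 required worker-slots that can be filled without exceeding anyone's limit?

7

Total capacity across all tutors is 1+1+1+2+1+1 = 7, and 10 slots are needed, so at most 7 can be filled.
An assignment achieving 7: Tue evening→Haddad, Wed afternoon→Ibarra, Wed evening→Haddad, Thu morning→Ito, Thu afternoon→Jensen, Thu evening→Chen, Fri morning→Santos.
Loads: Chen 1/1, Ibarra 1/1, Santos 1/1, Haddad 2/2, Ito 1/1, Jensen 1/1.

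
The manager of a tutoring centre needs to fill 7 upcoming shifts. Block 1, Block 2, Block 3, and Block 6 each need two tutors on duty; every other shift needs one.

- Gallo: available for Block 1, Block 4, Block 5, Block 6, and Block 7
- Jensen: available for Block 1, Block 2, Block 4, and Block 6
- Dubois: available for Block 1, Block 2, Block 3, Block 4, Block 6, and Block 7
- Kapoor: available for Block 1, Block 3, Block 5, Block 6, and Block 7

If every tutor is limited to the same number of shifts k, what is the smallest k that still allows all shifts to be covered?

With 4 tutors and 11 worker-slots to fill, someone must work at least ⌈11/4⌉ = 3 shifts, so k ≥ 3.
k = 3 works: Block 1→Jensen+Dubois, Block 2→Jensen+Dubois, Block 3→Dubois+Kapoor, Block 4→Gallo, Block 5→Gallo, Block 6→Jensen+Kapoor, Block 7→Gallo.
Loads: Gallo 3, Jensen 3, Dubois 3, Kapoor 2 — all ≤ 3.

3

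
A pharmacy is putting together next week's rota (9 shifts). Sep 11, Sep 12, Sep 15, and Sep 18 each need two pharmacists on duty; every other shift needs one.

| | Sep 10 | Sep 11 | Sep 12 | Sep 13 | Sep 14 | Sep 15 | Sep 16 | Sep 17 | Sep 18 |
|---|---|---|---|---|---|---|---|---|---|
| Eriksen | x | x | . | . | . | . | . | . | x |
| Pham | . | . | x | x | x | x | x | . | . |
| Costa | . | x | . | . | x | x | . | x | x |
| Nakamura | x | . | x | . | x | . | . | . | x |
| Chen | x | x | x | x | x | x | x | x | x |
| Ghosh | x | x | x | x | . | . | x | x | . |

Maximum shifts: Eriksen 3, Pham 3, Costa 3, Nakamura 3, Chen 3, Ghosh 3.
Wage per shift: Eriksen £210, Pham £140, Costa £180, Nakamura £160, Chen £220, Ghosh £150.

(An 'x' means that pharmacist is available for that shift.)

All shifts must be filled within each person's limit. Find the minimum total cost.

£2100

Picking the cheapest available pharmacist for each shift independently would cost £2000, but that ignores the shift limits.
An optimal schedule: Sep 10→Ghosh, Sep 11→Costa+Eriksen, Sep 12→Ghosh+Nakamura, Sep 13→Pham, Sep 14→Nakamura, Sep 15→Pham+Costa, Sep 16→Pham, Sep 17→Ghosh, Sep 18→Nakamura+Costa.
Total: 150 + 180 + 210 + 150 + 160 + 140 + 160 + 140 + 180 + 140 + 150 + 160 + 180 = £2100.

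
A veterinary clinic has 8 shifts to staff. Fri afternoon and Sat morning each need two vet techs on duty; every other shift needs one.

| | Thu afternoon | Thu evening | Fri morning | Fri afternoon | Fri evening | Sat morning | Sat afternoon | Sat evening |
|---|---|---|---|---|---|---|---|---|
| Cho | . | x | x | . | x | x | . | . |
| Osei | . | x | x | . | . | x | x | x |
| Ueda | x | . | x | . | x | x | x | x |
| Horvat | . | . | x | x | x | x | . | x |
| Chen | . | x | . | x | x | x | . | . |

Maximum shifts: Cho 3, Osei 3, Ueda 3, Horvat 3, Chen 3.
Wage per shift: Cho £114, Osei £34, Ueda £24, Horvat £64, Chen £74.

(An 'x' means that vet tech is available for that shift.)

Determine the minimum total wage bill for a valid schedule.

Thu afternoon can only be covered by Ueda, so that assignment is forced.
Fri afternoon can only be covered by Horvat and Chen, so that assignment is forced.
Picking the cheapest available vet tech for each shift independently would cost £350, but that ignores the shift limits.
An optimal schedule: Thu afternoon→Ueda, Thu evening→Osei, Fri morning→Osei, Fri afternoon→Horvat+Chen, Fri evening→Horvat, Sat morning→Osei+Horvat, Sat afternoon→Ueda, Sat evening→Ueda.
Total: 24 + 34 + 34 + 64 + 74 + 64 + 34 + 64 + 24 + 24 = £440.

£440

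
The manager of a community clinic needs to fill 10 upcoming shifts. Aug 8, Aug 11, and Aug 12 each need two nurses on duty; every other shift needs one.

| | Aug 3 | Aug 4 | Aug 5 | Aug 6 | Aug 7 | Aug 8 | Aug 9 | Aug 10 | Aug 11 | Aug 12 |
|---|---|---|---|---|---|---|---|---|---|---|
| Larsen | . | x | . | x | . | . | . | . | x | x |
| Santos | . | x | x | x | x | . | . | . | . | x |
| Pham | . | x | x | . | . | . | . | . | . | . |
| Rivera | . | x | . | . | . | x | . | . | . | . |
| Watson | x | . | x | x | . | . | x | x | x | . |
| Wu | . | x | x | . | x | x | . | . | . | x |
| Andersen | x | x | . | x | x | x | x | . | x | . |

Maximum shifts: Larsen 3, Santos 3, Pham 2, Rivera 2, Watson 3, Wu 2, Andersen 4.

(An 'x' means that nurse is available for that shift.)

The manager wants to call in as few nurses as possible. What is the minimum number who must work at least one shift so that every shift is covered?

13 slots to fill and no one can take more than 4, so at least ⌈13/4⌉ = 4 nurses are needed.
No set of 4 nurses can cover every shift (each such set leaves at least one shift with no one available or exceeds a cap).
Larsen, Santos, Rivera, Watson, and Andersen alone can cover everything: Aug 3→Watson, Aug 4→Larsen, Aug 5→Santos, Aug 6→Andersen, Aug 7→Santos, Aug 8→Rivera+Andersen, Aug 9→Watson, Aug 10→Watson, Aug 11→Larsen+Andersen, Aug 12→Larsen+Santos.

5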